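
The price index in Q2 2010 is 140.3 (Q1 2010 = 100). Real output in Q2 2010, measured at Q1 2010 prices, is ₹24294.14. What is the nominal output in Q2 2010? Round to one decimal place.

34084.7

Nominal = Real × (Index/100) = 24294.14 × (140.3/100)
        = 24294.14 × 1.403 = 34084.6784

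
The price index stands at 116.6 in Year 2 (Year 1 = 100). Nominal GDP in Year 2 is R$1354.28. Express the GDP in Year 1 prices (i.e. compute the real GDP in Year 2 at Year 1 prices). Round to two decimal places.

Real = Nominal ÷ (Index/100) = 1354.28 ÷ (116.6/100)
     = 1354.28 ÷ 1.166 = 1161.4751

1161.48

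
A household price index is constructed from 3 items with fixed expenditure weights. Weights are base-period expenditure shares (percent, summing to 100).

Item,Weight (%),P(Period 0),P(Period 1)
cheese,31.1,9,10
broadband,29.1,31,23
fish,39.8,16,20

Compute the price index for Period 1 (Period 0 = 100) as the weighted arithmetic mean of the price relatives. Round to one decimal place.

cheese: 31.1 × (10/9) = 31.1 × 1.111111 = 34.5556
broadband: 29.1 × (23/31) = 29.1 × 0.741935 = 21.5903
fish: 39.8 × (20/16) = 39.8 × 1.250000 = 49.7500
Index = Σ wᵢ·(p₁ᵢ/p₀ᵢ) = 34.5556 + 21.5903 + 49.7500 = 105.8959

105.9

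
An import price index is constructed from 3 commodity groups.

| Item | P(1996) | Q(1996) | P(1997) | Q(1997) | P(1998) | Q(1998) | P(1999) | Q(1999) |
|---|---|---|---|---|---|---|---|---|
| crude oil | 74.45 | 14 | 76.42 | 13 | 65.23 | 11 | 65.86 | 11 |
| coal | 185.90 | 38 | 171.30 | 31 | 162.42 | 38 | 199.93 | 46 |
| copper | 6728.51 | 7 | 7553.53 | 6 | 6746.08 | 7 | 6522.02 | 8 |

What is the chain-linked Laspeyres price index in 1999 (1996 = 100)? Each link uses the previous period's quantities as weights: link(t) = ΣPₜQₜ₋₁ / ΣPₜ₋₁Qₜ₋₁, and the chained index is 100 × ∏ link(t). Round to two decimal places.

98.09

Link 1996→1997:
ΣP(1997)Q(1996) = 76.42×14 + 171.30×38 + 7553.53×7 = 1069.88 + 6509.4 + 52874.71 = 60453.99
ΣP(1996)Q(1996) = 74.45×14 + 185.90×38 + 6728.51×7 = 1042.3 + 7064.2 + 47099.57 = 55206.07
link = 60453.99/55206.07 = 1.095061
Link 1997→1998:
ΣP(1998)Q(1997) = 65.23×13 + 162.42×31 + 6746.08×6 = 847.99 + 5035.02 + 40476.48 = 46359.49
ΣP(1997)Q(1997) = 76.42×13 + 171.30×31 + 7553.53×6 = 993.46 + 5310.3 + 45321.18 = 51624.94
link = 46359.49/51624.94 = 0.898006
Link 1998→1999:
ΣP(1999)Q(1998) = 65.86×11 + 199.93×38 + 6522.02×7 = 724.46 + 7597.34 + 45654.14 = 53975.94
ΣP(1998)Q(1998) = 65.23×11 + 162.42×38 + 6746.08×7 = 717.53 + 6171.96 + 47222.56 = 54112.05
link = 53975.94/54112.05 = 0.997485
Chained index = 100 × 1.095061 × 0.898006 × 0.997485 = 98.0897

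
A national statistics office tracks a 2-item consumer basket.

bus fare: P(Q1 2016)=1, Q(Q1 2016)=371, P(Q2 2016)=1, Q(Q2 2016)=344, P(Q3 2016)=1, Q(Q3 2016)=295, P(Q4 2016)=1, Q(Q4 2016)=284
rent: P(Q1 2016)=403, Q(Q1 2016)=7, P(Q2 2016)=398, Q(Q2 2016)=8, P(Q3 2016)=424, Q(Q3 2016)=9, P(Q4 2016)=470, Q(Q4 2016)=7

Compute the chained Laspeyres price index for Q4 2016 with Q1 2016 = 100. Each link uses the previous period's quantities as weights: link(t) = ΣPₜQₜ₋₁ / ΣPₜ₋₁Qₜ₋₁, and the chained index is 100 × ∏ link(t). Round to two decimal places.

Link Q1 2016→Q2 2016:
ΣP(Q2 2016)Q(Q1 2016) = 1×371 + 398×7 = 371 + 2786 = 3157
ΣP(Q1 2016)Q(Q1 2016) = 1×371 + 403×7 = 371 + 2821 = 3192
link = 3157/3192 = 0.989035
Link Q2 2016→Q3 2016:
ΣP(Q3 2016)Q(Q2 2016) = 1×344 + 424×8 = 344 + 3392 = 3736
ΣP(Q2 2016)Q(Q2 2016) = 1×344 + 398×8 = 344 + 3184 = 3528
link = 3736/3528 = 1.058957
Link Q3 2016→Q4 2016:
ΣP(Q4 2016)Q(Q3 2016) = 1×295 + 470×9 = 295 + 4230 = 4525
ΣP(Q3 2016)Q(Q3 2016) = 1×295 + 424×9 = 295 + 3816 = 4111
link = 4525/4111 = 1.100705
Chained index = 100 × 0.989035 × 1.058957 × 1.100705 = 115.2819

115.28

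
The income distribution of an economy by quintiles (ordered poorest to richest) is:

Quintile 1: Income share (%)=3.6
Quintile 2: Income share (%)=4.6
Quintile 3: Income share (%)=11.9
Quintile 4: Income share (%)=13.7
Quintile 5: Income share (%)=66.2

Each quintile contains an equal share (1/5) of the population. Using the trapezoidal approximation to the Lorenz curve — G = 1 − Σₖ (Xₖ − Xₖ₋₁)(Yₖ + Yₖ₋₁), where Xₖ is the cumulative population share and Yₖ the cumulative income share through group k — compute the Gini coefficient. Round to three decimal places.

0.537

Cumulative income shares Yₖ: 0.0360, 0.0820, 0.2010, 0.3380, 1.0000
Σ (Xₖ−Xₖ₋₁)(Yₖ+Yₖ₋₁) = (1/5)(0.0360+0.0000) + (1/5)(0.0820+0.0360) + (1/5)(0.2010+0.0820) + (1/5)(0.3380+0.2010) + (1/5)(1.0000+0.3380)
  = 0.0072 + 0.0236 + 0.0566 + 0.1078 + 0.2676 = 0.4628
G = 1 − 0.4628 = 0.5372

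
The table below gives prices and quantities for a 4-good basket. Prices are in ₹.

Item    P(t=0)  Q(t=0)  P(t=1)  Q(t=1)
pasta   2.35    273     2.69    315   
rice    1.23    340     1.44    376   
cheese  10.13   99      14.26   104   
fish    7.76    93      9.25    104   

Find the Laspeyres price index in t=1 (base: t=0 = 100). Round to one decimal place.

125.6

Laspeyres price index uses base-period quantities as weights.
ΣP(t=1)·Q(t=0) = 2.69×273 + 1.44×340 + 14.26×99 + 9.25×93 = 734.37 + 489.6 + 1411.74 + 860.25 = 3495.96
ΣP(t=0)·Q(t=0) = 2.35×273 + 1.23×340 + 10.13×99 + 7.76×93 = 641.55 + 418.2 + 1002.87 + 721.68 = 2784.3
Index = 3495.96 / 2784.3 × 100 = 125.5597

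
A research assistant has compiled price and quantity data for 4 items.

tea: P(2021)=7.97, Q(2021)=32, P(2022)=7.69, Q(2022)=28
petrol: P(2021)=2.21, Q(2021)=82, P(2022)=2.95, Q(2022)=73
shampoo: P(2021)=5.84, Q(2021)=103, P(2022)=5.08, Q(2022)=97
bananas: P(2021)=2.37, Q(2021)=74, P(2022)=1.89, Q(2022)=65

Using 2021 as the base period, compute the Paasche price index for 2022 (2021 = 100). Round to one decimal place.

Paasche price index uses current-period quantities as weights.
ΣP(2022)·Q(2022) = 7.69×28 + 2.95×73 + 5.08×97 + 1.89×65 = 215.32 + 215.35 + 492.76 + 122.85 = 1046.28
ΣP(2021)·Q(2022) = 7.97×28 + 2.21×73 + 5.84×97 + 2.37×65 = 223.16 + 161.33 + 566.48 + 154.05 = 1105.02
Index = 1046.28 / 1105.02 × 100 = 94.6843

94.7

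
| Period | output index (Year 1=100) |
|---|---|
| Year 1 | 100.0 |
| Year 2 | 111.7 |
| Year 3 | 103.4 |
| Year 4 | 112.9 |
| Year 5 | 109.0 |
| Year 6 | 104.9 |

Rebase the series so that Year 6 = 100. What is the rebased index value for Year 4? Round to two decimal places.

Rebased(Year 4) = 112.9 / 104.9 × 100 = 107.6263

107.63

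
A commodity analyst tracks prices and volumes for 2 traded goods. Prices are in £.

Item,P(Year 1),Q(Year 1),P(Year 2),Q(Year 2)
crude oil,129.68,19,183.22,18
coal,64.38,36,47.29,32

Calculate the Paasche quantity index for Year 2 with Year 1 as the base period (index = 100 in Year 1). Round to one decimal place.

92.8

Paasche quantity index uses current-period prices as weights.
ΣP(Year 2)·Q(Year 2) = 183.22×18 + 47.29×32 = 3297.96 + 1513.28 = 4811.24
ΣP(Year 2)·Q(Year 1) = 183.22×19 + 47.29×36 = 3481.18 + 1702.44 = 5183.62
Index = 4811.24 / 5183.62 × 100 = 92.8162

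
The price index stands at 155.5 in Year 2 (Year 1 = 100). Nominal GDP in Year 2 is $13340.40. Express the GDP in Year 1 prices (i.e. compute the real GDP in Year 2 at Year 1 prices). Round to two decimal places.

Real = Nominal ÷ (Index/100) = 13340.40 ÷ (155.5/100)
     = 13340.40 ÷ 1.555 = 8579.0354

8579.04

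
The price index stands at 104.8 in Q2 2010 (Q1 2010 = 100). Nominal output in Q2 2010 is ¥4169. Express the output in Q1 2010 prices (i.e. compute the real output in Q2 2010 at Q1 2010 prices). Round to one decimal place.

3978.1

Real = Nominal ÷ (Index/100) = 4169 ÷ (104.8/100)
     = 4169 ÷ 1.048 = 3978.0534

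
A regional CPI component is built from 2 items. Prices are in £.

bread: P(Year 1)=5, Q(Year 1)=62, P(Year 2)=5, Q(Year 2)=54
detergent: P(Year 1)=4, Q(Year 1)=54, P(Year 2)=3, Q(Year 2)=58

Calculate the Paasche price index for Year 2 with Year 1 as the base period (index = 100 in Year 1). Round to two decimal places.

Paasche price index uses current-period quantities as weights.
ΣP(Year 2)·Q(Year 2) = 5×54 + 3×58 = 270 + 174 = 444
ΣP(Year 1)·Q(Year 2) = 5×54 + 4×58 = 270 + 232 = 502
Index = 444 / 502 × 100 = 88.4462

88.45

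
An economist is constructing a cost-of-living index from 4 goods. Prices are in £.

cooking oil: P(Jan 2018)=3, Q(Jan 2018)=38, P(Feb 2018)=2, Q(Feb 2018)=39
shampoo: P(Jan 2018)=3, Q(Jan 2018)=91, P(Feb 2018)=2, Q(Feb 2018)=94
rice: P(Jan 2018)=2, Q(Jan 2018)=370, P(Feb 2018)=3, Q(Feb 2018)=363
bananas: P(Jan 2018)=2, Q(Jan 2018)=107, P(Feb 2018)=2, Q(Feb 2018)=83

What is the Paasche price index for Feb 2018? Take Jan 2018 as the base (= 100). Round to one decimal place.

117.8

Paasche price index uses current-period quantities as weights.
ΣP(Feb 2018)·Q(Feb 2018) = 2×39 + 2×94 + 3×363 + 2×83 = 78 + 188 + 1089 + 166 = 1521
ΣP(Jan 2018)·Q(Feb 2018) = 3×39 + 3×94 + 2×363 + 2×83 = 117 + 282 + 726 + 166 = 1291
Index = 1521 / 1291 × 100 = 117.8156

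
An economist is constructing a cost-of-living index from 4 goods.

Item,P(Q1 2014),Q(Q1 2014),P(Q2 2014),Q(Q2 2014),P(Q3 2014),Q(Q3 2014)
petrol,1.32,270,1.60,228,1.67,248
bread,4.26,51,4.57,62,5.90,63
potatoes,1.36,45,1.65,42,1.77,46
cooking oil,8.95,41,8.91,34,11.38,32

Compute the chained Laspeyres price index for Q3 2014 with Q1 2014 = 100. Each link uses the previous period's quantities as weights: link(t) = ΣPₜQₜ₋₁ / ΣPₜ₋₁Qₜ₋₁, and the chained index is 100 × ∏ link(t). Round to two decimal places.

130.52

Link Q1 2014→Q2 2014:
ΣP(Q2 2014)Q(Q1 2014) = 1.60×270 + 4.57×51 + 1.65×45 + 8.91×41 = 432 + 233.07 + 74.25 + 365.31 = 1104.63
ΣP(Q1 2014)Q(Q1 2014) = 1.32×270 + 4.26×51 + 1.36×45 + 8.95×41 = 356.4 + 217.26 + 61.2 + 366.95 = 1001.81
link = 1104.63/1001.81 = 1.102634
Link Q2 2014→Q3 2014:
ΣP(Q3 2014)Q(Q2 2014) = 1.67×228 + 5.90×62 + 1.77×42 + 11.38×34 = 380.76 + 365.8 + 74.34 + 386.92 = 1207.82
ΣP(Q2 2014)Q(Q2 2014) = 1.60×228 + 4.57×62 + 1.65×42 + 8.91×34 = 364.8 + 283.34 + 69.3 + 302.94 = 1020.38
link = 1207.82/1020.38 = 1.183696
Chained index = 100 × 1.102634 × 1.183696 = 130.5184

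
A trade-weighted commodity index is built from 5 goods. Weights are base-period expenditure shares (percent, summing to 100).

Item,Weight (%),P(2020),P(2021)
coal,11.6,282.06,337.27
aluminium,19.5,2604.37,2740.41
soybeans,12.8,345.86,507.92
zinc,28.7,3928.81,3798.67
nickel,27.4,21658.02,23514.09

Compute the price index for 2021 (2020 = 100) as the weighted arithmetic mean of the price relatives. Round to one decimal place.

110.7

coal: 11.6 × (337.27/282.06) = 11.6 × 1.195738 = 13.8706
aluminium: 19.5 × (2740.41/2604.37) = 19.5 × 1.052235 = 20.5186
soybeans: 12.8 × (507.92/345.86) = 12.8 × 1.468571 = 18.7977
zinc: 28.7 × (3798.67/3928.81) = 28.7 × 0.966875 = 27.7493
nickel: 27.4 × (23514.09/21658.02) = 27.4 × 1.085699 = 29.7482
Index = Σ wᵢ·(p₁ᵢ/p₀ᵢ) = 13.8706 + 20.5186 + 18.7977 + 27.7493 + 29.7482 = 110.6843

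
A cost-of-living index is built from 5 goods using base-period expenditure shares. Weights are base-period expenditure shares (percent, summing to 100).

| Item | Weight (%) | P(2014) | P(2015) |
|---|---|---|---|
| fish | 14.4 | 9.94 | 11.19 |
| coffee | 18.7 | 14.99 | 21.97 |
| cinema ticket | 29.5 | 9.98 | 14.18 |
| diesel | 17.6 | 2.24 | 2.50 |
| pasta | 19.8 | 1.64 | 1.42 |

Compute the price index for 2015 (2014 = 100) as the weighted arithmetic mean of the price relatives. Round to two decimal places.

122.32

fish: 14.4 × (11.19/9.94) = 14.4 × 1.125755 = 16.2109
coffee: 18.7 × (21.97/14.99) = 18.7 × 1.465644 = 27.4075
cinema ticket: 29.5 × (14.18/9.98) = 29.5 × 1.420842 = 41.9148
diesel: 17.6 × (2.50/2.24) = 17.6 × 1.116071 = 19.6429
pasta: 19.8 × (1.42/1.64) = 19.8 × 0.865854 = 17.1439
Index = Σ wᵢ·(p₁ᵢ/p₀ᵢ) = 16.2109 + 27.4075 + 41.9148 + 19.6429 + 17.1439 = 122.3200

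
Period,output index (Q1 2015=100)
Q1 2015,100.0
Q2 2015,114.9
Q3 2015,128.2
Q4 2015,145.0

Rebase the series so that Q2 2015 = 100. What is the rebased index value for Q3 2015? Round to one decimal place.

Rebased(Q3 2015) = 128.2 / 114.9 × 100 = 111.5753

111.6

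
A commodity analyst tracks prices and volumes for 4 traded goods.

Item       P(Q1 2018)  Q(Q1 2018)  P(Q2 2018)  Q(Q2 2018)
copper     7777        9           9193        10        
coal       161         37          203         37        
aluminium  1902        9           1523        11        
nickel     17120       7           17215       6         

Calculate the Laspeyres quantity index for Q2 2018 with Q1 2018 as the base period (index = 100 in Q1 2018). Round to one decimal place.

Laspeyres quantity index uses base-period prices as weights.
ΣP(Q1 2018)·Q(Q2 2018) = 7777×10 + 161×37 + 1902×11 + 17120×6 = 77770 + 5957 + 20922 + 102720 = 207369
ΣP(Q1 2018)·Q(Q1 2018) = 7777×9 + 161×37 + 1902×9 + 17120×7 = 69993 + 5957 + 17118 + 119840 = 212908
Index = 207369 / 212908 × 100 = 97.3984

97.4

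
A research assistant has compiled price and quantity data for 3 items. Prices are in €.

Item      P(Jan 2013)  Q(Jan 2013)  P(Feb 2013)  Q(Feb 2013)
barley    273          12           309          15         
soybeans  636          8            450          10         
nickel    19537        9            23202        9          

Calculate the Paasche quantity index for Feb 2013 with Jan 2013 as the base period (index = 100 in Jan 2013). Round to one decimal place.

100.8

Paasche quantity index uses current-period prices as weights.
ΣP(Feb 2013)·Q(Feb 2013) = 309×15 + 450×10 + 23202×9 = 4635 + 4500 + 208818 = 217953
ΣP(Feb 2013)·Q(Jan 2013) = 309×12 + 450×8 + 23202×9 = 3708 + 3600 + 208818 = 216126
Index = 217953 / 216126 × 100 = 100.8453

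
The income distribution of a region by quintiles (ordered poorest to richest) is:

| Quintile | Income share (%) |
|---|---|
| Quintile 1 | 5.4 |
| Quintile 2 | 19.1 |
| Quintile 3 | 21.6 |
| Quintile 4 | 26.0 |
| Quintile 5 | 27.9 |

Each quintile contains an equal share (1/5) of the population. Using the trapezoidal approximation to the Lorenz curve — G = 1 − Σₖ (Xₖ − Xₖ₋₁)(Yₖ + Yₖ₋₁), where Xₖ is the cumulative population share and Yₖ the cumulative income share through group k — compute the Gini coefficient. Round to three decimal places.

0.208

Cumulative income shares Yₖ: 0.0540, 0.2450, 0.4610, 0.7210, 1.0000
Σ (Xₖ−Xₖ₋₁)(Yₖ+Yₖ₋₁) = (1/5)(0.0540+0.0000) + (1/5)(0.2450+0.0540) + (1/5)(0.4610+0.2450) + (1/5)(0.7210+0.4610) + (1/5)(1.0000+0.7210)
  = 0.0108 + 0.0598 + 0.1412 + 0.2364 + 0.3442 = 0.7924
G = 1 − 0.7924 = 0.2076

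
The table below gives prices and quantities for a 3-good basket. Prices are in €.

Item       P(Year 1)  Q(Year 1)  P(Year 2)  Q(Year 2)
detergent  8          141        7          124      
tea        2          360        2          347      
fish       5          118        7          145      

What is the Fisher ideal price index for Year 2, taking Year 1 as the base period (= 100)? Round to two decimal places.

Laspeyres component (base-period weights):
ΣP(Year 2)Q(Year 1) = 7×141 + 2×360 + 7×118 = 987 + 720 + 826 = 2533
ΣP(Year 1)Q(Year 1) = 8×141 + 2×360 + 5×118 = 1128 + 720 + 590 = 2438
L = 2533 / 2438 × 100 = 103.8966
Paasche component (current-period weights):
ΣP(Year 2)Q(Year 2) = 7×124 + 2×347 + 7×145 = 868 + 694 + 1015 = 2577
ΣP(Year 1)Q(Year 2) = 8×124 + 2×347 + 5×145 = 992 + 694 + 725 = 2411
P = 2577 / 2411 × 100 = 106.8851
Fisher = √(L × P) = √(103.8966 × 106.8851) = 105.3803

105.38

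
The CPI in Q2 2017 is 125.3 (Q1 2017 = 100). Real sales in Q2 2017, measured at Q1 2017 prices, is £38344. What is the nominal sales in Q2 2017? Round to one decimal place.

Nominal = Real × (Index/100) = 38344 × (125.3/100)
        = 38344 × 1.253 = 48045.0320

48045.0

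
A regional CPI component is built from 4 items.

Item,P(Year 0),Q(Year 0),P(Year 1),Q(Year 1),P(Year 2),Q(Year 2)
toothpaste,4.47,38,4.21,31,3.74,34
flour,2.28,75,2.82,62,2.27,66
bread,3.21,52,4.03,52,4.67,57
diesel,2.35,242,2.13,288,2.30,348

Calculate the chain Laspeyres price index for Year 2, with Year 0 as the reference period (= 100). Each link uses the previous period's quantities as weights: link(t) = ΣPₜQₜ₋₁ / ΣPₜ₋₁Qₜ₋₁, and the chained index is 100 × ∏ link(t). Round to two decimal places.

104.89

Link Year 0→Year 1:
ΣP(Year 1)Q(Year 0) = 4.21×38 + 2.82×75 + 4.03×52 + 2.13×242 = 159.98 + 211.5 + 209.56 + 515.46 = 1096.5
ΣP(Year 0)Q(Year 0) = 4.47×38 + 2.28×75 + 3.21×52 + 2.35×242 = 169.86 + 171 + 166.92 + 568.7 = 1076.48
link = 1096.5/1076.48 = 1.018598
Link Year 1→Year 2:
ΣP(Year 2)Q(Year 1) = 3.74×31 + 2.27×62 + 4.67×52 + 2.30×288 = 115.94 + 140.74 + 242.84 + 662.4 = 1161.92
ΣP(Year 1)Q(Year 1) = 4.21×31 + 2.82×62 + 4.03×52 + 2.13×288 = 130.51 + 174.84 + 209.56 + 613.44 = 1128.35
link = 1161.92/1128.35 = 1.029751
Chained index = 100 × 1.018598 × 1.029751 = 104.8902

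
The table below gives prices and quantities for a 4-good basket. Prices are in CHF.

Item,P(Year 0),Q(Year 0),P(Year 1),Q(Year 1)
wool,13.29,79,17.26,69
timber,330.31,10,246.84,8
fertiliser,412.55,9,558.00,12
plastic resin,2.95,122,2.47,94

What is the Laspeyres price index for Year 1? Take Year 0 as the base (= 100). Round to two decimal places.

Laspeyres price index uses base-period quantities as weights.
ΣP(Year 1)·Q(Year 0) = 17.26×79 + 246.84×10 + 558.00×9 + 2.47×122 = 1363.54 + 2468.4 + 5022 + 301.34 = 9155.28
ΣP(Year 0)·Q(Year 0) = 13.29×79 + 330.31×10 + 412.55×9 + 2.95×122 = 1049.91 + 3303.1 + 3712.95 + 359.9 = 8425.86
Index = 9155.28 / 8425.86 × 100 = 108.6569

108.66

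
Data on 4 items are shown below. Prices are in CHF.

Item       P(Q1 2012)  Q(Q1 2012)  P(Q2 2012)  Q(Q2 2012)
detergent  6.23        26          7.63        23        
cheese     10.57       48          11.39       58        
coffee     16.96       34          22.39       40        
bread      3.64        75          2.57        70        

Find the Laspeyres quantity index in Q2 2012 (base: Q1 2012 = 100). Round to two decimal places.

Laspeyres quantity index uses base-period prices as weights.
ΣP(Q1 2012)·Q(Q2 2012) = 6.23×23 + 10.57×58 + 16.96×40 + 3.64×70 = 143.29 + 613.06 + 678.4 + 254.8 = 1689.55
ΣP(Q1 2012)·Q(Q1 2012) = 6.23×26 + 10.57×48 + 16.96×34 + 3.64×75 = 161.98 + 507.36 + 576.64 + 273 = 1518.98
Index = 1689.55 / 1518.98 × 100 = 111.2292

111.23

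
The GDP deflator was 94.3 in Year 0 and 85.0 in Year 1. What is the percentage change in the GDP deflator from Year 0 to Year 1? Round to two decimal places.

-9.86%

Change = (85.0 − 94.3) / 94.3 × 100
       = -9.3 / 94.3 × 100 = -9.8621%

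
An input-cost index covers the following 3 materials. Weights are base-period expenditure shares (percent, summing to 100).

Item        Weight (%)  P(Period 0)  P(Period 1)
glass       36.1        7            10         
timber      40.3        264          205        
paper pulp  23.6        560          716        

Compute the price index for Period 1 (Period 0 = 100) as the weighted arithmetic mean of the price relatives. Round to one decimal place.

113.0

glass: 36.1 × (10/7) = 36.1 × 1.428571 = 51.5714
timber: 40.3 × (205/264) = 40.3 × 0.776515 = 31.2936
paper pulp: 23.6 × (716/560) = 23.6 × 1.278571 = 30.1743
Index = Σ wᵢ·(p₁ᵢ/p₀ᵢ) = 51.5714 + 31.2936 + 30.1743 = 113.0393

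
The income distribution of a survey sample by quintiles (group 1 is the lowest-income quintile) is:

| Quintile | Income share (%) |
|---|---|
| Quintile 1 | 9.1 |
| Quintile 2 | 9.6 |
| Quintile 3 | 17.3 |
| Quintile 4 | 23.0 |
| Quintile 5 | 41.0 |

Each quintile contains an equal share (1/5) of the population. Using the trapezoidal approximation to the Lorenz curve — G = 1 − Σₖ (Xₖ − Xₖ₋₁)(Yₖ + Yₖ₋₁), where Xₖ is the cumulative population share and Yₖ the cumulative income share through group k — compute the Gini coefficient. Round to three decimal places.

Cumulative income shares Yₖ: 0.0910, 0.1870, 0.3600, 0.5900, 1.0000
Σ (Xₖ−Xₖ₋₁)(Yₖ+Yₖ₋₁) = (1/5)(0.0910+0.0000) + (1/5)(0.1870+0.0910) + (1/5)(0.3600+0.1870) + (1/5)(0.5900+0.3600) + (1/5)(1.0000+0.5900)
  = 0.0182 + 0.0556 + 0.1094 + 0.1900 + 0.3180 = 0.6912
G = 1 − 0.6912 = 0.3088

0.309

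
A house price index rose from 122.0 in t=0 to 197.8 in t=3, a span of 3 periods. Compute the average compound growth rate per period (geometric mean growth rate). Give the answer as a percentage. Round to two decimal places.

Growth factor = (197.8/122.0)^(1/3) = (1.621311)^(1/3) = 1.174777
Growth rate = 1.174777 − 1 = 0.174777 = 17.4777%

17.48%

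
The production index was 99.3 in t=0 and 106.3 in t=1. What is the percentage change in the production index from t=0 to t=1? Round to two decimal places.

7.05%

Change = (106.3 − 99.3) / 99.3 × 100
       = 7.0 / 99.3 × 100 = 7.0493%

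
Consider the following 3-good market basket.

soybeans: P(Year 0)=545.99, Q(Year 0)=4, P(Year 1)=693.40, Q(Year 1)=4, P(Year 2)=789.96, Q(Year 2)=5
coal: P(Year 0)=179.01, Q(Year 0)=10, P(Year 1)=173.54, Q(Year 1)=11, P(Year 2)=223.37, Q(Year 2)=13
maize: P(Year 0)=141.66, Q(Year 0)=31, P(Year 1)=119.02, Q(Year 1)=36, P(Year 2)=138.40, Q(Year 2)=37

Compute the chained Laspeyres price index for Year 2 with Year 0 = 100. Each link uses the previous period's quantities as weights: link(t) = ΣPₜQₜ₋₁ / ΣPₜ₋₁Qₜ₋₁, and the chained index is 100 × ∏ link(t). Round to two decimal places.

115.84

Link Year 0→Year 1:
ΣP(Year 1)Q(Year 0) = 693.40×4 + 173.54×10 + 119.02×31 = 2773.6 + 1735.4 + 3689.62 = 8198.62
ΣP(Year 0)Q(Year 0) = 545.99×4 + 179.01×10 + 141.66×31 = 2183.96 + 1790.1 + 4391.46 = 8365.52
link = 8198.62/8365.52 = 0.980049
Link Year 1→Year 2:
ΣP(Year 2)Q(Year 1) = 789.96×4 + 223.37×11 + 138.40×36 = 3159.84 + 2457.07 + 4982.4 = 10599.31
ΣP(Year 1)Q(Year 1) = 693.40×4 + 173.54×11 + 119.02×36 = 2773.6 + 1908.94 + 4284.72 = 8967.26
link = 10599.31/8967.26 = 1.182001
Chained index = 100 × 0.980049 × 1.182001 = 115.8419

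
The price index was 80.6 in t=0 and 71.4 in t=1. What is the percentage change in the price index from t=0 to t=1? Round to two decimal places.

-11.41%

Change = (71.4 − 80.6) / 80.6 × 100
       = -9.2 / 80.6 × 100 = -11.4144%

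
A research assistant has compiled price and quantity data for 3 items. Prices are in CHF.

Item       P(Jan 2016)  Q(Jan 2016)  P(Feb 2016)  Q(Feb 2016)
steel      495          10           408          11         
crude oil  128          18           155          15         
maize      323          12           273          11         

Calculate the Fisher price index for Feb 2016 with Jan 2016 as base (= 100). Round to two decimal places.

90.53

Laspeyres component (base-period weights):
ΣP(Feb 2016)Q(Jan 2016) = 408×10 + 155×18 + 273×12 = 4080 + 2790 + 3276 = 10146
ΣP(Jan 2016)Q(Jan 2016) = 495×10 + 128×18 + 323×12 = 4950 + 2304 + 3876 = 11130
L = 10146 / 11130 × 100 = 91.1590
Paasche component (current-period weights):
ΣP(Feb 2016)Q(Feb 2016) = 408×11 + 155×15 + 273×11 = 4488 + 2325 + 3003 = 9816
ΣP(Jan 2016)Q(Feb 2016) = 495×11 + 128×15 + 323×11 = 5445 + 1920 + 3553 = 10918
P = 9816 / 10918 × 100 = 89.9066
Fisher = √(L × P) = √(91.1590 × 89.9066) = 90.5306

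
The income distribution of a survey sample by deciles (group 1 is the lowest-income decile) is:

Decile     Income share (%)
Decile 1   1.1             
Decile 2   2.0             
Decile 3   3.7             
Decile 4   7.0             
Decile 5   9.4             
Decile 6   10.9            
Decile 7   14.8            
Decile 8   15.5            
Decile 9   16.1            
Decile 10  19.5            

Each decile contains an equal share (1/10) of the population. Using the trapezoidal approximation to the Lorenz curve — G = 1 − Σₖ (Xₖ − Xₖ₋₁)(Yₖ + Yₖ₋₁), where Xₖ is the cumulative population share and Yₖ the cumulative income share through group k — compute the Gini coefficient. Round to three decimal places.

Cumulative income shares Yₖ: 0.0110, 0.0310, 0.0680, 0.1380, 0.2320, 0.3410, 0.4890, 0.6440, 0.8050, 1.0000
Σ (Xₖ−Xₖ₋₁)(Yₖ+Yₖ₋₁) = (1/10)(0.0110+0.0000) + (1/10)(0.0310+0.0110) + (1/10)(0.0680+0.0310) + (1/10)(0.1380+0.0680) + (1/10)(0.2320+0.1380) + (1/10)(0.3410+0.2320) + (1/10)(0.4890+0.3410) + (1/10)(0.6440+0.4890) + (1/10)(0.8050+0.6440) + (1/10)(1.0000+0.8050)
  = 0.0011 + 0.0042 + 0.0099 + 0.0206 + 0.0370 + 0.0573 + 0.0830 + 0.1133 + 0.1449 + 0.1805 = 0.6518
G = 1 − 0.6518 = 0.3482

0.348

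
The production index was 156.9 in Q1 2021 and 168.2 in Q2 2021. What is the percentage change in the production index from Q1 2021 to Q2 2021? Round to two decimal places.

7.20%

Change = (168.2 − 156.9) / 156.9 × 100
       = 11.3 / 156.9 × 100 = 7.2020%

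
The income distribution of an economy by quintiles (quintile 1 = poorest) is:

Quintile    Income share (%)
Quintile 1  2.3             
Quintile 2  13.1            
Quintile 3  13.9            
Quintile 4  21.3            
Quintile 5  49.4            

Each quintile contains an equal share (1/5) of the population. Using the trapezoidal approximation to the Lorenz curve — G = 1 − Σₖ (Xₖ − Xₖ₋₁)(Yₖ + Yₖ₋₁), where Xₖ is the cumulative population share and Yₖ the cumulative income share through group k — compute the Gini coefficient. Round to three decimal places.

Cumulative income shares Yₖ: 0.0230, 0.1540, 0.2930, 0.5060, 1.0000
Σ (Xₖ−Xₖ₋₁)(Yₖ+Yₖ₋₁) = (1/5)(0.0230+0.0000) + (1/5)(0.1540+0.0230) + (1/5)(0.2930+0.1540) + (1/5)(0.5060+0.2930) + (1/5)(1.0000+0.5060)
  = 0.0046 + 0.0354 + 0.0894 + 0.1598 + 0.3012 = 0.5904
G = 1 − 0.5904 = 0.4096

0.410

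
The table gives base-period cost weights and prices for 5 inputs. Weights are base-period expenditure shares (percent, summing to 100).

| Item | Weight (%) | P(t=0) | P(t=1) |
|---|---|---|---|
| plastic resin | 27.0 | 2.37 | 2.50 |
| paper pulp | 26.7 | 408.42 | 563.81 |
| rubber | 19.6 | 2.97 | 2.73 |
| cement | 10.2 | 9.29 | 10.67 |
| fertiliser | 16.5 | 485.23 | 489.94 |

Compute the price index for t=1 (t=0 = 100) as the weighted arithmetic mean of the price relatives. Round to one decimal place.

plastic resin: 27.0 × (2.50/2.37) = 27.0 × 1.054852 = 28.4810
paper pulp: 26.7 × (563.81/408.42) = 26.7 × 1.380466 = 36.8584
rubber: 19.6 × (2.73/2.97) = 19.6 × 0.919192 = 18.0162
cement: 10.2 × (10.67/9.29) = 10.2 × 1.148547 = 11.7152
fertiliser: 16.5 × (489.94/485.23) = 16.5 × 1.009707 = 16.6602
Index = Σ wᵢ·(p₁ᵢ/p₀ᵢ) = 28.4810 + 36.8584 + 18.0162 + 11.7152 + 16.6602 = 111.7310

111.7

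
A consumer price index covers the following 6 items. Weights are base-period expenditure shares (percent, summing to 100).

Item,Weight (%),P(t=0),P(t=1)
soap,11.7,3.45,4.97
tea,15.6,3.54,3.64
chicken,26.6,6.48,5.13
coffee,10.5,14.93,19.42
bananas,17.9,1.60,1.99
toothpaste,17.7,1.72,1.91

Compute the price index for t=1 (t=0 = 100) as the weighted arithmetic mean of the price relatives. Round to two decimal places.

soap: 11.7 × (4.97/3.45) = 11.7 × 1.440580 = 16.8548
tea: 15.6 × (3.64/3.54) = 15.6 × 1.028249 = 16.0407
chicken: 26.6 × (5.13/6.48) = 26.6 × 0.791667 = 21.0583
coffee: 10.5 × (19.42/14.93) = 10.5 × 1.300737 = 13.6577
bananas: 17.9 × (1.99/1.60) = 17.9 × 1.243750 = 22.2631
toothpaste: 17.7 × (1.91/1.72) = 17.7 × 1.110465 = 19.6552
Index = Σ wᵢ·(p₁ᵢ/p₀ᵢ) = 16.8548 + 16.0407 + 21.0583 + 13.6577 + 22.2631 + 19.6552 = 109.5299

109.53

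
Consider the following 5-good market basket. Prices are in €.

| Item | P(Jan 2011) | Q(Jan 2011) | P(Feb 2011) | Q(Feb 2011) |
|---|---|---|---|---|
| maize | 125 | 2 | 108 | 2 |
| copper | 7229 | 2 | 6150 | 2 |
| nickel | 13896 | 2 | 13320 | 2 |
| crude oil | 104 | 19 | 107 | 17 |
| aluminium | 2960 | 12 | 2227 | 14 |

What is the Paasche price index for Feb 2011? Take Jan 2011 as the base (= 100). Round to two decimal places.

84.18

Paasche price index uses current-period quantities as weights.
ΣP(Feb 2011)·Q(Feb 2011) = 108×2 + 6150×2 + 13320×2 + 107×17 + 2227×14 = 216 + 12300 + 26640 + 1819 + 31178 = 72153
ΣP(Jan 2011)·Q(Feb 2011) = 125×2 + 7229×2 + 13896×2 + 104×17 + 2960×14 = 250 + 14458 + 27792 + 1768 + 41440 = 85708
Index = 72153 / 85708 × 100 = 84.1847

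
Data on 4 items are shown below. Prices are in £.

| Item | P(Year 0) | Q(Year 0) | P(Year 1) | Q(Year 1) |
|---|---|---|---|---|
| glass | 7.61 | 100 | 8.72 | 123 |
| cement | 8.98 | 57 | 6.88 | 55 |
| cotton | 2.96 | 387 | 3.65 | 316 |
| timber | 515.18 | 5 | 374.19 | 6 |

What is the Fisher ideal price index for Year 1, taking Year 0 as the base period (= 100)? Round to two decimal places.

89.96

Laspeyres component (base-period weights):
ΣP(Year 1)Q(Year 0) = 8.72×100 + 6.88×57 + 3.65×387 + 374.19×5 = 872 + 392.16 + 1412.55 + 1870.95 = 4547.66
ΣP(Year 0)Q(Year 0) = 7.61×100 + 8.98×57 + 2.96×387 + 515.18×5 = 761 + 511.86 + 1145.52 + 2575.9 = 4994.28
L = 4547.66 / 4994.28 × 100 = 91.0574
Paasche component (current-period weights):
ΣP(Year 1)Q(Year 1) = 8.72×123 + 6.88×55 + 3.65×316 + 374.19×6 = 1072.56 + 378.4 + 1153.4 + 2245.14 = 4849.5
ΣP(Year 0)Q(Year 1) = 7.61×123 + 8.98×55 + 2.96×316 + 515.18×6 = 936.03 + 493.9 + 935.36 + 3091.08 = 5456.37
P = 4849.5 / 5456.37 × 100 = 88.8778
Fisher = √(L × P) = √(91.0574 × 88.8778) = 89.9610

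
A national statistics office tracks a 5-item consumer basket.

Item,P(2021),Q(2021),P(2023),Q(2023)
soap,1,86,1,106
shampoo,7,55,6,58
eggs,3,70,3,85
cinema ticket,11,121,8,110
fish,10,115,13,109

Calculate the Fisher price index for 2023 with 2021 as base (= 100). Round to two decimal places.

97.85

Laspeyres component (base-period weights):
ΣP(2023)Q(2021) = 1×86 + 6×55 + 3×70 + 8×121 + 13×115 = 86 + 330 + 210 + 968 + 1495 = 3089
ΣP(2021)Q(2021) = 1×86 + 7×55 + 3×70 + 11×121 + 10×115 = 86 + 385 + 210 + 1331 + 1150 = 3162
L = 3089 / 3162 × 100 = 97.6913
Paasche component (current-period weights):
ΣP(2023)Q(2023) = 1×106 + 6×58 + 3×85 + 8×110 + 13×109 = 106 + 348 + 255 + 880 + 1417 = 3006
ΣP(2021)Q(2023) = 1×106 + 7×58 + 3×85 + 11×110 + 10×109 = 106 + 406 + 255 + 1210 + 1090 = 3067
P = 3006 / 3067 × 100 = 98.0111
Fisher = √(L × P) = √(97.6913 × 98.0111) = 97.8511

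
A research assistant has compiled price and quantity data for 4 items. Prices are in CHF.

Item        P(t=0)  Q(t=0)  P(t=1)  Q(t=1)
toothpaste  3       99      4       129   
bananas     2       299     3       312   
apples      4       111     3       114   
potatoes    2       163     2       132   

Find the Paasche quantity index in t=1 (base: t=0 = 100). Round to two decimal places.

105.43

Paasche quantity index uses current-period prices as weights.
ΣP(t=1)·Q(t=1) = 4×129 + 3×312 + 3×114 + 2×132 = 516 + 936 + 342 + 264 = 2058
ΣP(t=1)·Q(t=0) = 4×99 + 3×299 + 3×111 + 2×163 = 396 + 897 + 333 + 326 = 1952
Index = 2058 / 1952 × 100 = 105.4303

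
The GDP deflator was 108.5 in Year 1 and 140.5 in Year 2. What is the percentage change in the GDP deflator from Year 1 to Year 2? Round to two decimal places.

Change = (140.5 − 108.5) / 108.5 × 100
       = 32.0 / 108.5 × 100 = 29.4931%

29.49%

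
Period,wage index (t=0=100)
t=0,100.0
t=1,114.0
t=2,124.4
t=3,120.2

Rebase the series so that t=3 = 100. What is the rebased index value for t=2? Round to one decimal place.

Rebased(t=2) = 124.4 / 120.2 × 100 = 103.4942

103.5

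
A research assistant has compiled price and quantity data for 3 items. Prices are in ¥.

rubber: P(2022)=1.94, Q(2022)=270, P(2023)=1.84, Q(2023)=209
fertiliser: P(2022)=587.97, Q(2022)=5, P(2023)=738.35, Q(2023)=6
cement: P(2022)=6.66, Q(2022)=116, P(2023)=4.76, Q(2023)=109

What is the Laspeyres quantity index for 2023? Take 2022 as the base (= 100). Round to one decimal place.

Laspeyres quantity index uses base-period prices as weights.
ΣP(2022)·Q(2023) = 1.94×209 + 587.97×6 + 6.66×109 = 405.46 + 3527.82 + 725.94 = 4659.22
ΣP(2022)·Q(2022) = 1.94×270 + 587.97×5 + 6.66×116 = 523.8 + 2939.85 + 772.56 = 4236.21
Index = 4659.22 / 4236.21 × 100 = 109.9856

110.0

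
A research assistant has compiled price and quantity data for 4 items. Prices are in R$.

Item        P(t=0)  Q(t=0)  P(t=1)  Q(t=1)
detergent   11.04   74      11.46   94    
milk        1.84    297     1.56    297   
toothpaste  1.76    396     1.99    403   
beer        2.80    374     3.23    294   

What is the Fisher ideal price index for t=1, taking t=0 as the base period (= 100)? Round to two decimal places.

Laspeyres component (base-period weights):
ΣP(t=1)Q(t=0) = 11.46×74 + 1.56×297 + 1.99×396 + 3.23×374 = 848.04 + 463.32 + 788.04 + 1208.02 = 3307.42
ΣP(t=0)Q(t=0) = 11.04×74 + 1.84×297 + 1.76×396 + 2.80×374 = 816.96 + 546.48 + 696.96 + 1047.2 = 3107.6
L = 3307.42 / 3107.6 × 100 = 106.4300
Paasche component (current-period weights):
ΣP(t=1)Q(t=1) = 11.46×94 + 1.56×297 + 1.99×403 + 3.23×294 = 1077.24 + 463.32 + 801.97 + 949.62 = 3292.15
ΣP(t=0)Q(t=1) = 11.04×94 + 1.84×297 + 1.76×403 + 2.80×294 = 1037.76 + 546.48 + 709.28 + 823.2 = 3116.72
P = 3292.15 / 3116.72 × 100 = 105.6287
Fisher = √(L × P) = √(106.4300 × 105.6287) = 106.0286

106.03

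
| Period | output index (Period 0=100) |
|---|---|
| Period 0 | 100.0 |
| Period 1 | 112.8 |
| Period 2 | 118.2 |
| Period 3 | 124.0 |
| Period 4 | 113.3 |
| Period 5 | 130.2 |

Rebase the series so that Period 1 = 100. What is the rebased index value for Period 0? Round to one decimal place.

88.7

Rebased(Period 0) = 100.0 / 112.8 × 100 = 88.6525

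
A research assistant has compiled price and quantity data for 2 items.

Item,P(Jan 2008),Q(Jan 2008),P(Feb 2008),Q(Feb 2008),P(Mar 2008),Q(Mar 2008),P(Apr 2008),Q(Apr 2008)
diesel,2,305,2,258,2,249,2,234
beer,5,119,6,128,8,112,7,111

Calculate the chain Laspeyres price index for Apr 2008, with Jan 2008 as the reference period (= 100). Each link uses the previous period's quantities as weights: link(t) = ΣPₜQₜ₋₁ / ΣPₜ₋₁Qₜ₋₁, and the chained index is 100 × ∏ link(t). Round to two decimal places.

121.19

Link Jan 2008→Feb 2008:
ΣP(Feb 2008)Q(Jan 2008) = 2×305 + 6×119 = 610 + 714 = 1324
ΣP(Jan 2008)Q(Jan 2008) = 2×305 + 5×119 = 610 + 595 = 1205
link = 1324/1205 = 1.098755
Link Feb 2008→Mar 2008:
ΣP(Mar 2008)Q(Feb 2008) = 2×258 + 8×128 = 516 + 1024 = 1540
ΣP(Feb 2008)Q(Feb 2008) = 2×258 + 6×128 = 516 + 768 = 1284
link = 1540/1284 = 1.199377
Link Mar 2008→Apr 2008:
ΣP(Apr 2008)Q(Mar 2008) = 2×249 + 7×112 = 498 + 784 = 1282
ΣP(Mar 2008)Q(Mar 2008) = 2×249 + 8×112 = 498 + 896 = 1394
link = 1282/1394 = 0.919656
Chained index = 100 × 1.098755 × 1.199377 × 0.919656 = 121.1942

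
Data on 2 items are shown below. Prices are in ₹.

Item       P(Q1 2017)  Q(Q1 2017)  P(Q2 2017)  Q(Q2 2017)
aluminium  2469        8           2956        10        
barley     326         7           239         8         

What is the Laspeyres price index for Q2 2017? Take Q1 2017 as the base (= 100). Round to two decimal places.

Laspeyres price index uses base-period quantities as weights.
ΣP(Q2 2017)·Q(Q1 2017) = 2956×8 + 239×7 = 23648 + 1673 = 25321
ΣP(Q1 2017)·Q(Q1 2017) = 2469×8 + 326×7 = 19752 + 2282 = 22034
Index = 25321 / 22034 × 100 = 114.9179

114.92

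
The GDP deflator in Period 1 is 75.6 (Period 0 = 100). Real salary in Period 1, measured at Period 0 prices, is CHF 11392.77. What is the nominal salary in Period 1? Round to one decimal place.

8612.9

Nominal = Real × (Index/100) = 11392.77 × (75.6/100)
        = 11392.77 × 0.756 = 8612.9341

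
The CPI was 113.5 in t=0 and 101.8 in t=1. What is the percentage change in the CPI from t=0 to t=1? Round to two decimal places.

Change = (101.8 − 113.5) / 113.5 × 100
       = -11.7 / 113.5 × 100 = -10.3084%

-10.31%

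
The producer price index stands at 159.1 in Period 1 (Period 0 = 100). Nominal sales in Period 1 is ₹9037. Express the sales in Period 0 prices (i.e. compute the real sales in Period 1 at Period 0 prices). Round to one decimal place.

5680.1

Real = Nominal ÷ (Index/100) = 9037 ÷ (159.1/100)
     = 9037 ÷ 1.591 = 5680.0754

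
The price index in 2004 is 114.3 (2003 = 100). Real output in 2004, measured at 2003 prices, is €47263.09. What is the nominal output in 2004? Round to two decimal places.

Nominal = Real × (Index/100) = 47263.09 × (114.3/100)
        = 47263.09 × 1.143 = 54021.7119

54021.71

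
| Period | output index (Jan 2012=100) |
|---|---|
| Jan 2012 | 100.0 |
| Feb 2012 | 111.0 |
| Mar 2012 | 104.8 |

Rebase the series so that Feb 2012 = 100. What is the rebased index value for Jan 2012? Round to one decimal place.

90.1

Rebased(Jan 2012) = 100.0 / 111.0 × 100 = 90.0901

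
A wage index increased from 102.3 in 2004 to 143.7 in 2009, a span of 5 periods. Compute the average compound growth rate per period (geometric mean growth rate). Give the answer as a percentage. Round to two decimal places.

Growth factor = (143.7/102.3)^(1/5) = (1.404692)^(1/5) = 1.070326
Growth rate = 1.070326 − 1 = 0.070326 = 7.0326%

7.03%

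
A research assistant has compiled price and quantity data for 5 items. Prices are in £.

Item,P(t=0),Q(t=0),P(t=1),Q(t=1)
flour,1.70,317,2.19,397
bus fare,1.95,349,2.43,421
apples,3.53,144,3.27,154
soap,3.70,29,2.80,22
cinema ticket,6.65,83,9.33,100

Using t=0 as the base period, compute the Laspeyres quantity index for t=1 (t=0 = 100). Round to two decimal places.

116.71

Laspeyres quantity index uses base-period prices as weights.
ΣP(t=0)·Q(t=1) = 1.70×397 + 1.95×421 + 3.53×154 + 3.70×22 + 6.65×100 = 674.9 + 820.95 + 543.62 + 81.4 + 665 = 2785.87
ΣP(t=0)·Q(t=0) = 1.70×317 + 1.95×349 + 3.53×144 + 3.70×29 + 6.65×83 = 538.9 + 680.55 + 508.32 + 107.3 + 551.95 = 2387.02
Index = 2785.87 / 2387.02 × 100 = 116.7091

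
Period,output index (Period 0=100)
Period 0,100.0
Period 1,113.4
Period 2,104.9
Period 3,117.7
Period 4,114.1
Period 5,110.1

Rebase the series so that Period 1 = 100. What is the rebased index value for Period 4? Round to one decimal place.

100.6

Rebased(Period 4) = 114.1 / 113.4 × 100 = 100.6173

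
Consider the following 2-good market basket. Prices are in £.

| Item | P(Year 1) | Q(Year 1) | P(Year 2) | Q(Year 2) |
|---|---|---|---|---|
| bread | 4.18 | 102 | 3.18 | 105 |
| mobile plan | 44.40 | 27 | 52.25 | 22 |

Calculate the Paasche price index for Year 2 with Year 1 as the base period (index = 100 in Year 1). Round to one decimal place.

104.8

Paasche price index uses current-period quantities as weights.
ΣP(Year 2)·Q(Year 2) = 3.18×105 + 52.25×22 = 333.9 + 1149.5 = 1483.4
ΣP(Year 1)·Q(Year 2) = 4.18×105 + 44.40×22 = 438.9 + 976.8 = 1415.7
Index = 1483.4 / 1415.7 × 100 = 104.7821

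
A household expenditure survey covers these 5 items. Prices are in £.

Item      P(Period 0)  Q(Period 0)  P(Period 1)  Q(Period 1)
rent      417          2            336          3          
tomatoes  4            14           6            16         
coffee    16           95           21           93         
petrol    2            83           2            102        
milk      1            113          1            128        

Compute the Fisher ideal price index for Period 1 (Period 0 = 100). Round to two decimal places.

Laspeyres component (base-period weights):
ΣP(Period 1)Q(Period 0) = 336×2 + 6×14 + 21×95 + 2×83 + 1×113 = 672 + 84 + 1995 + 166 + 113 = 3030
ΣP(Period 0)Q(Period 0) = 417×2 + 4×14 + 16×95 + 2×83 + 1×113 = 834 + 56 + 1520 + 166 + 113 = 2689
L = 3030 / 2689 × 100 = 112.6813
Paasche component (current-period weights):
ΣP(Period 1)Q(Period 1) = 336×3 + 6×16 + 21×93 + 2×102 + 1×128 = 1008 + 96 + 1953 + 204 + 128 = 3389
ΣP(Period 0)Q(Period 1) = 417×3 + 4×16 + 16×93 + 2×102 + 1×128 = 1251 + 64 + 1488 + 204 + 128 = 3135
P = 3389 / 3135 × 100 = 108.1021
Fisher = √(L × P) = √(112.6813 × 108.1021) = 110.3679

110.37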